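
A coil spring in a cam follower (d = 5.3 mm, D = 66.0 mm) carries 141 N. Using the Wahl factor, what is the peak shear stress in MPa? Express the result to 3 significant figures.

Spring index C = D/d = 66.0/5.3 = 12.4528
K_W = (4C−1)/(4C−4) + 0.615/C = 48.811/45.811 + 0.0494 = 1.1149
τ₀ = 8FD/(πd³) = 8·141·66.0/(π·5.3³) = 74448/467.71 = 159.18 MPa
τ_max = K·τ₀ = 1.1149 × 159.18 = 177.46 MPa

177 MPa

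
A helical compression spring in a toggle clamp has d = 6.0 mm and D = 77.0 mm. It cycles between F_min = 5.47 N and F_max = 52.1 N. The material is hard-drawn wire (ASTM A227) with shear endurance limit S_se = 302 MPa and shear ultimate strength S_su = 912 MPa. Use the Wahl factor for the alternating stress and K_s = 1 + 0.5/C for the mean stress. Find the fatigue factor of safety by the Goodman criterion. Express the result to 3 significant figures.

9.29

C = D/d = 77.0/6.0 = 12.8333; K_W = (4C−1)/(4C−4)+0.615/C = 1.1113; K_s = 1+0.5/C = 1.0390
F_a = (F_max−F_min)/2 = 23.315 N; F_m = (F_max+F_min)/2 = 28.785 N
τ_a = K_W·8F_aD/(πd³) = 1.1113 × 21.165 = 23.52 MPa
τ_m = K_s·8F_mD/(πd³) = 1.0390 × 26.13 = 27.148 MPa
Goodman: 1/n_f = τ_a/S_se + τ_m/S_su = 23.52/302 + 27.148/912 = 0.07788 + 0.02977 = 0.10765
n_f = 1/0.10765 = 9.289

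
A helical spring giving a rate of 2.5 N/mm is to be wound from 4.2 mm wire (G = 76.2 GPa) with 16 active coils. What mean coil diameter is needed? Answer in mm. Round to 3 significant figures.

42.0 mm

D = (Gd⁴/(8N_a·k))^(1/3) = (76.2×10³·4.2⁴/(8·16·2.5))^(1/3)
  = (74097.3)^(1/3) = 42.0017 mm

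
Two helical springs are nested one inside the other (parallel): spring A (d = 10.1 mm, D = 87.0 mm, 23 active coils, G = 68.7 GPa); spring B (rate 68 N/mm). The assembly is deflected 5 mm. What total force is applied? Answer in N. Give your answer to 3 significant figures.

k_A = Gd⁴/(8D³N_a) = (68.7×10³)(10.1⁴)/(8·87.0³·23) = 5.9002 N/mm
Parallel: k_eq = 5.9002 + 68 = 73.9 N/mm
F = k_eq·δ = 73.9·5 = 369.5 N

370 N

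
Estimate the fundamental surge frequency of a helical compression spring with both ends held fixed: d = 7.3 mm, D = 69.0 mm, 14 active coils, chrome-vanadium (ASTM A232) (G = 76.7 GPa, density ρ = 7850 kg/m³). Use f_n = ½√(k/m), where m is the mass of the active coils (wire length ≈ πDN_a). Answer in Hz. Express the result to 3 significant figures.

38.5 Hz

k = Gd⁴/(8D³N_a) = (76.7×10³)(7.3⁴)/(8·69.0³·14) = 5.92 N/mm = 5920 N/m
Wire length L = πDN_a = π·69.0·14 = 3034.8 mm
m = ρ·(πd²/4)·L = 7850 × 41.854×10⁻⁶ m² × 3.0348 m = 0.99709 kg
f_n = ½√(k/m) = 0.5·√(5920/0.99709) = 0.5·√(5937.3) = 38.527 Hz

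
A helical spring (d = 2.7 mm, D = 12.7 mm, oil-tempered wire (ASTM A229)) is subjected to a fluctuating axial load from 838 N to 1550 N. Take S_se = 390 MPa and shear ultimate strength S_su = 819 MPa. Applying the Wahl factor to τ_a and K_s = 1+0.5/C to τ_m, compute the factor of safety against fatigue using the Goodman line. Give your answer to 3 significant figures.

C = D/d = 12.7/2.7 = 4.7037; K_W = (4C−1)/(4C−4)+0.615/C = 1.3332; K_s = 1+0.5/C = 1.1063
F_a = (F_max−F_min)/2 = 356 N; F_m = (F_max+F_min)/2 = 1194 N
τ_a = K_W·8F_aD/(πd³) = 1.3332 × 584.93 = 779.85 MPa
τ_m = K_s·8F_mD/(πd³) = 1.1063 × 1961.8 = 2170.3 MPa
Goodman: 1/n_f = τ_a/S_se + τ_m/S_su = 779.85/390 + 2170.3/819 = 1.99963 + 2.65000 = 4.6496
n_f = 1/4.6496 = 0.2151

0.215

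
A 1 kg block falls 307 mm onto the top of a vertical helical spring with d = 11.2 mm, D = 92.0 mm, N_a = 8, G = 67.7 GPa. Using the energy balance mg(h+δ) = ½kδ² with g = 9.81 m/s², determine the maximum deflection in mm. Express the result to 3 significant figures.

17.3 mm

k = Gd⁴/(8D³N_a) = (67.7×10³)(11.2⁴)/(8·92.0³·8) = 21.376 N/mm
W = mg = 1 × 9.81 = 9.81 N
½kδ² − Wδ − Wh = 0 → δ = (W + √(W² + 2kWh))/k
δ = (9.81 + √(96.236 + 128752))/21.376 = (9.81 + 358.95)/21.376 = 17.252 mm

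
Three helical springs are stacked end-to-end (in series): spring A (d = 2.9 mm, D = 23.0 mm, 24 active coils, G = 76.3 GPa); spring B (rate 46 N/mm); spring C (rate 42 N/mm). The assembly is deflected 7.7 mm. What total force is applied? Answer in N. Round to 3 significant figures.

16.1 N

k_A = Gd⁴/(8D³N_a) = (76.3×10³)(2.9⁴)/(8·23.0³·24) = 2.3101 N/mm
Series: 1/k_eq = 1/2.3101 + 1/46 + 1/42 = 0.47843; k_eq = 2.0902 N/mm
F = k_eq·δ = 2.0902·7.7 = 16.094 N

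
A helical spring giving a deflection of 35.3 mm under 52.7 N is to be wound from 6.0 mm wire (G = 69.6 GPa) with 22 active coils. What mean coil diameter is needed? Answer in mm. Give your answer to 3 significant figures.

70.0 mm

Required rate k = F/δ = 52.7/35.3 = 1.4929 N/mm
D = (Gd⁴/(8N_a·k))^(1/3) = (69.6×10³·6.0⁴/(8·22·1.4929))^(1/3)
  = (343294)^(1/3) = 70.0200 mm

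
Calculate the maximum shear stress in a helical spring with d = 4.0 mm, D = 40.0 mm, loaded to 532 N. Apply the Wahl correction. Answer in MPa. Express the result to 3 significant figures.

969 MPa

Spring index C = D/d = 40.0/4.0 = 10.0000
K_W = (4C−1)/(4C−4) + 0.615/C = 39.000/36.000 + 0.0615 = 1.1448
τ₀ = 8FD/(πd³) = 8·532·40.0/(π·4.0³) = 170240/201.06 = 846.7 MPa
τ_max = K·τ₀ = 1.1448 × 846.7 = 969.34 MPa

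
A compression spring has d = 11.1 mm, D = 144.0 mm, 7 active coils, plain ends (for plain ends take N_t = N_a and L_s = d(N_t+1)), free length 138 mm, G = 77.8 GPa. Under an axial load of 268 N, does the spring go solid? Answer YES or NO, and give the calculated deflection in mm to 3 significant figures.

k = Gd⁴/(8D³N_a) = (77.8×10³)(11.1⁴)/(8·144.0³·7) = 7.0631 N/mm
N_t = 7; L_s = 11.1·8 = 88.8 mm; δ_solid = L₀ − L_s = 138 − 88.8 = 49.2 mm
δ = F/k = 268/7.0631 = 37.944 mm
δ < δ_solid → spring does not go solid

NO, δ = 37.9 mm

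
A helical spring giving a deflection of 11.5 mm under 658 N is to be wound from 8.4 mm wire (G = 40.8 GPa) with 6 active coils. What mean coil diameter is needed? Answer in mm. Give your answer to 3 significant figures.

42.0 mm

Required rate k = F/δ = 658/11.5 = 57.217 N/mm
D = (Gd⁴/(8N_a·k))^(1/3) = (40.8×10³·8.4⁴/(8·6·57.217))^(1/3)
  = (73961.9)^(1/3) = 41.9762 mm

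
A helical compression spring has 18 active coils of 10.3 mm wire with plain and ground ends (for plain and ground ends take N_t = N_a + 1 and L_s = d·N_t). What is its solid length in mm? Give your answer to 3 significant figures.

plain and ground ends: N_t = N_a + 1 = 18 + 1 = 19
L_s = d·N_t = 10.3 × 19 = 195.7 mm

196 mm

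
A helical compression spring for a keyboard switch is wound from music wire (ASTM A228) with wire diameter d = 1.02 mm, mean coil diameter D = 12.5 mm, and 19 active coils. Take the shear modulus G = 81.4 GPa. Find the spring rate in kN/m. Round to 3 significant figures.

k = Gd⁴/(8D³N_a) = (81.4×10³ × 1.02⁴) / (8 × 12.5³ × 19)
  = 88110 / 296875 = 0.29679 N/mm

0.297 kN/m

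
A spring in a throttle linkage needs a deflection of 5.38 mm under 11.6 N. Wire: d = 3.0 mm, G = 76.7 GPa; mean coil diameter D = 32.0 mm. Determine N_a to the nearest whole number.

11

Required rate k = F/δ = 11.6/5.38 = 2.1561 N/mm
N_a = Gd⁴/(8D³k) = (76.7×10³ × 3.0⁴)/(8 × 32.0³ × 2.1561)
    = 6.2127e+06 / 565218 = 10.99 → 11 coils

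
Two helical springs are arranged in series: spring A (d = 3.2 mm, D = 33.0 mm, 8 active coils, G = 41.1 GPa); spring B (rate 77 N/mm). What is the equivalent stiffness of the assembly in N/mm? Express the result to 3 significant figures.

1.83 N/mm

k_A = Gd⁴/(8D³N_a) = (41.1×10³)(3.2⁴)/(8·33.0³·8) = 1.8738 N/mm
Series: 1/k_eq = 1/1.8738 + 1/77 = 0.54667; k_eq = 1.8293 N/mm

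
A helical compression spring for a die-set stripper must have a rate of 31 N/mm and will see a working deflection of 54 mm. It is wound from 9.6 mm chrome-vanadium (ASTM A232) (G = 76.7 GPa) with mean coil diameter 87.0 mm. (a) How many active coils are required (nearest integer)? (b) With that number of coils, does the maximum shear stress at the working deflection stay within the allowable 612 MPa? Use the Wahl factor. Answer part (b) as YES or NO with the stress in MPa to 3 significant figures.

N_a = Gd⁴/(8D³k) = (76.7×10³)(9.6⁴)/(8·87.0³·31) = 3.989 → N_a = 4
Actual rate k = Gd⁴/(8D³·4) = 30.915 N/mm
Working load F = kδ = 30.915·54 = 1669.4 N
C = 87.0/9.6 = 9.0625; K_W = (4C−1)/(4C−4)+0.615/C = 1.1609
τ_max = K_W·8FD/(πd³) = 1.1609·418.03 = 485.29 MPa
τ_max ≤ 612 MPa → acceptable

(a) 4 coils; (b) YES, τ_max = 485 MPa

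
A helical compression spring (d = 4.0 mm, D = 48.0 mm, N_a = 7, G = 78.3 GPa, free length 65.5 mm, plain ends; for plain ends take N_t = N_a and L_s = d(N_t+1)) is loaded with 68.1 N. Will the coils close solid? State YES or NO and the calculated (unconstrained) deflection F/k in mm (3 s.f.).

k = Gd⁴/(8D³N_a) = (78.3×10³)(4.0⁴)/(8·48.0³·7) = 3.2366 N/mm
N_t = 7; L_s = 4.0·8 = 32 mm; δ_solid = L₀ − L_s = 65.5 − 32 = 33.5 mm
δ = F/k = 68.1/3.2366 = 21.041 mm
δ < δ_solid → spring does not go solid

NO, δ = 21.0 mm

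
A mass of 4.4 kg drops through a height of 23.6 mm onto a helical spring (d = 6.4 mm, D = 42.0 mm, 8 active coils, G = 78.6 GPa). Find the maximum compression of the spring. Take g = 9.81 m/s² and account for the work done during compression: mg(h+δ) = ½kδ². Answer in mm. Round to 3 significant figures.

k = Gd⁴/(8D³N_a) = (78.6×10³)(6.4⁴)/(8·42.0³·8) = 27.811 N/mm
W = mg = 4.4 × 9.81 = 43.164 N
½kδ² − Wδ − Wh = 0 → δ = (W + √(W² + 2kWh))/k
δ = (43.164 + √(1863.1 + 56660.2))/27.811 = (43.164 + 241.92)/27.811 = 10.251 mm

10.3 mm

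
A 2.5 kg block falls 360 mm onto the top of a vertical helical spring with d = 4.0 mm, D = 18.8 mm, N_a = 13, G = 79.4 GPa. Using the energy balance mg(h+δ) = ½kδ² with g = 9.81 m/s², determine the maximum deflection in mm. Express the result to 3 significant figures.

25.3 mm

k = Gd⁴/(8D³N_a) = (79.4×10³)(4.0⁴)/(8·18.8³·13) = 29.414 N/mm
W = mg = 2.5 × 9.81 = 24.525 N
½kδ² − Wδ − Wh = 0 → δ = (W + √(W² + 2kWh))/k
δ = (24.525 + √(601.48 + 519392))/29.414 = (24.525 + 721.11)/29.414 = 25.35 mm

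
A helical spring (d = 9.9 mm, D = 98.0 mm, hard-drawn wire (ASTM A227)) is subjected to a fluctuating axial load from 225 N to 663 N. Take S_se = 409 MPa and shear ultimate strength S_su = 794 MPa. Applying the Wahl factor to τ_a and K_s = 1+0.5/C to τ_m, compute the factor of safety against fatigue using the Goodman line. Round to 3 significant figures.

3.24

C = D/d = 98.0/9.9 = 9.8990; K_W = (4C−1)/(4C−4)+0.615/C = 1.1464; K_s = 1+0.5/C = 1.0505
F_a = (F_max−F_min)/2 = 219 N; F_m = (F_max+F_min)/2 = 444 N
τ_a = K_W·8F_aD/(πd³) = 1.1464 × 56.325 = 64.572 MPa
τ_m = K_s·8F_mD/(πd³) = 1.0505 × 114.19 = 119.96 MPa
Goodman: 1/n_f = τ_a/S_se + τ_m/S_su = 64.572/409 + 119.96/794 = 0.15788 + 0.15109 = 0.30896
n_f = 1/0.30896 = 3.237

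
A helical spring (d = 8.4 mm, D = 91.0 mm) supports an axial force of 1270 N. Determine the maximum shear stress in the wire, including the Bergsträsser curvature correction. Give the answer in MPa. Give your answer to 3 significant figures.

558 MPa

Spring index C = D/d = 91.0/8.4 = 10.8333
K_B = (4C+2)/(4C−3) = 45.333/40.333 = 1.1240
τ₀ = 8FD/(πd³) = 8·1270·91.0/(π·8.4³) = 924560/1862 = 496.53 MPa
τ_max = K·τ₀ = 1.1240 × 496.53 = 558.09 MPa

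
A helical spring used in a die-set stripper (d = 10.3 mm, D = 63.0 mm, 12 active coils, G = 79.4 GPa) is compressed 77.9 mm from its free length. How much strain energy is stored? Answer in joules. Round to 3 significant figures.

k = Gd⁴/(8D³N_a) = (79.4×10³)(10.3⁴)/(8·63.0³·12) = 37.229 N/mm
U = ½kδ² = 0.5 × 37.229 × 77.9² = 1.1296e+05 N·mm = 112.96 J

113 J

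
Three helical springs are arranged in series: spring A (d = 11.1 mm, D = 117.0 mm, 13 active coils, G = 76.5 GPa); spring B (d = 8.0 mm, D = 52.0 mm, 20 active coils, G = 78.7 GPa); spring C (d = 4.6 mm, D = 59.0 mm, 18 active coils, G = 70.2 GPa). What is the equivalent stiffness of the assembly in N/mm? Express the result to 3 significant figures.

0.866 N/mm

k_A = Gd⁴/(8D³N_a) = (76.5×10³)(11.1⁴)/(8·117.0³·13) = 6.9721 N/mm
k_B = Gd⁴/(8D³N_a) = (78.7×10³)(8.0⁴)/(8·52.0³·20) = 14.329 N/mm
k_C = Gd⁴/(8D³N_a) = (70.2×10³)(4.6⁴)/(8·59.0³·18) = 1.0628 N/mm
Series: 1/k_eq = 1/6.9721 + 1/14.329 + 1/1.0628 = 1.1541; k_eq = 0.86645 N/mm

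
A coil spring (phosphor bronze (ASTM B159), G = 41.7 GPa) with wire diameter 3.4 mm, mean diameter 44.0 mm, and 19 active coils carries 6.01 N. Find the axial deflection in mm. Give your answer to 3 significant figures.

k = Gd⁴/(8D³N_a) = (41.7×10³)(3.4⁴)/(8·44.0³·19) = 0.43038 N/mm
δ = F/k = 6.01 / 0.43038 = 13.964 mm

14.0 mm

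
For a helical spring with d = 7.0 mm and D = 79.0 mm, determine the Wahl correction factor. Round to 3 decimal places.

C = D/d = 79.0/7.0 = 11.2857
K_W = (4C−1)/(4C−4) + 0.615/C = 44.143/41.143 + 0.0545 = 1.1274

1.127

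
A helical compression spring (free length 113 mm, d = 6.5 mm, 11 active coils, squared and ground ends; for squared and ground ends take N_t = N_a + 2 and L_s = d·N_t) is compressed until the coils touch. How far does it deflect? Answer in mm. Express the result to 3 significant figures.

N_t = 13; L_s = 6.5·13 = 84.5 mm
δ_solid = L₀ − L_s = 113 − 84.5 = 28.5 mm

28.5 mm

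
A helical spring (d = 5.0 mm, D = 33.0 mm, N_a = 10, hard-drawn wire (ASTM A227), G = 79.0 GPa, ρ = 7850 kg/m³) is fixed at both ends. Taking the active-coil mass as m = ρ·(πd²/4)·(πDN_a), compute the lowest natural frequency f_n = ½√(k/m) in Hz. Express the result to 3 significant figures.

k = Gd⁴/(8D³N_a) = (79.0×10³)(5.0⁴)/(8·33.0³·10) = 17.174 N/mm = 17174 N/m
Wire length L = πDN_a = π·33.0·10 = 1036.7 mm
m = ρ·(πd²/4)·L = 7850 × 19.635×10⁻⁶ m² × 1.0367 m = 0.1598 kg
f_n = ½√(k/m) = 0.5·√(17174/0.1598) = 0.5·√(1.0748e+05) = 163.92 Hz

164 Hz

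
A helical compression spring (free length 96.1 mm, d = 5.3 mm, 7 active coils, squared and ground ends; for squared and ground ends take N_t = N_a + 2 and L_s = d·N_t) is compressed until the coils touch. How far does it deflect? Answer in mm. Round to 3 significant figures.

48.4 mm

N_t = 9; L_s = 5.3·9 = 47.7 mm
δ_solid = L₀ − L_s = 96.1 − 47.7 = 48.4 mm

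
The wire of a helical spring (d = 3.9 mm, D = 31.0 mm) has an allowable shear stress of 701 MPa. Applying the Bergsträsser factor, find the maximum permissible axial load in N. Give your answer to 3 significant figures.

449 N

C = D/d = 31.0/3.9 = 7.9487
K_B = (4C+2)/(4C−3) = 33.795/28.795 = 1.1736
τ_max = K·8FD/(πd³) → F_max = τ_allow·πd³/(8DK)
F_max = 701·π·3.9³/(8·31.0·1.1736) = 1.3064e+05/291.06 = 448.82 N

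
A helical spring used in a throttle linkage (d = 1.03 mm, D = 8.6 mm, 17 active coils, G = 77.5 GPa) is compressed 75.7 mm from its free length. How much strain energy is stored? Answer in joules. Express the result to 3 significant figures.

2.89 J

k = Gd⁴/(8D³N_a) = (77.5×10³)(1.03⁴)/(8·8.6³·17) = 1.0084 N/mm
U = ½kδ² = 0.5 × 1.0084 × 75.7² = 2889.2 N·mm = 2.8892 J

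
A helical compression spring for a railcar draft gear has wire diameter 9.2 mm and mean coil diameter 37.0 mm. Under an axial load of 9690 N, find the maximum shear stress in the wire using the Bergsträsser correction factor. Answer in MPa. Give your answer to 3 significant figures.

Spring index C = D/d = 37.0/9.2 = 4.0217
K_B = (4C+2)/(4C−3) = 18.087/13.087 = 1.3821
τ₀ = 8FD/(πd³) = 8·9690·37.0/(π·9.2³) = 2.86824e+06/2446.3 = 1172.5 MPa
τ_max = K·τ₀ = 1.3821 × 1172.5 = 1620.4 MPa

1620 MPa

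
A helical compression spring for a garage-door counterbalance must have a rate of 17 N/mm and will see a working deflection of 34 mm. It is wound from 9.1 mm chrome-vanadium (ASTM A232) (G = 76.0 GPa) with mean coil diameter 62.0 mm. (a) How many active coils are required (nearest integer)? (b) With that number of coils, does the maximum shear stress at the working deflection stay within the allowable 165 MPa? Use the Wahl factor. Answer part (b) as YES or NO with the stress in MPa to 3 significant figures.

N_a = Gd⁴/(8D³k) = (76.0×10³)(9.1⁴)/(8·62.0³·17) = 16.08 → N_a = 16
Actual rate k = Gd⁴/(8D³·16) = 17.084 N/mm
Working load F = kδ = 17.084·34 = 580.86 N
C = 62.0/9.1 = 6.8132; K_W = (4C−1)/(4C−4)+0.615/C = 1.2193
τ_max = K_W·8FD/(πd³) = 1.2193·121.7 = 148.38 MPa
τ_max ≤ 165 MPa → acceptable

(a) 16 coils; (b) YES, τ_max = 148 MPa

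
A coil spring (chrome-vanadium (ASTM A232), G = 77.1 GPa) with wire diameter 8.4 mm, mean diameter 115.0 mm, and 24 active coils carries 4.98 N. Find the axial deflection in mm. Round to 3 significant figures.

3.79 mm

k = Gd⁴/(8D³N_a) = (77.1×10³)(8.4⁴)/(8·115.0³·24) = 1.3145 N/mm
δ = F/k = 4.98 / 1.3145 = 3.7884 mm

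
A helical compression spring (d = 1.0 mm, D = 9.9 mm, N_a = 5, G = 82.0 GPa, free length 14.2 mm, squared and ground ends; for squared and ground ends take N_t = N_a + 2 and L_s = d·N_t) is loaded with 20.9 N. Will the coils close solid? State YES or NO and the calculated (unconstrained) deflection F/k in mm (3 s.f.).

k = Gd⁴/(8D³N_a) = (82.0×10³)(1.0⁴)/(8·9.9³·5) = 2.1128 N/mm
N_t = 7; L_s = 1.0·7 = 7 mm; δ_solid = L₀ − L_s = 14.2 − 7 = 7.2 mm
δ = F/k = 20.9/2.1128 = 9.8923 mm
δ ≥ δ_solid → spring goes solid

YES, δ = 9.89 mm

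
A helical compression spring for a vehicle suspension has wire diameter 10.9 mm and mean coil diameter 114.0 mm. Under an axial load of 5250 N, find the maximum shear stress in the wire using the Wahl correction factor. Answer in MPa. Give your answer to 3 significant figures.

1340 MPa

Spring index C = D/d = 114.0/10.9 = 10.4587
K_W = (4C−1)/(4C−4) + 0.615/C = 40.835/37.835 + 0.0588 = 1.1381
τ₀ = 8FD/(πd³) = 8·5250·114.0/(π·10.9³) = 4.788e+06/4068.5 = 1176.9 MPa
τ_max = K·τ₀ = 1.1381 × 1176.9 = 1339.4 MPa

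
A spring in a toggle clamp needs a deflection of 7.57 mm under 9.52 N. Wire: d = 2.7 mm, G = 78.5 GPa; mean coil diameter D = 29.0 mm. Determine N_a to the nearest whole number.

Required rate k = F/δ = 9.52/7.57 = 1.2576 N/mm
N_a = Gd⁴/(8D³k) = (78.5×10³ × 2.7⁴)/(8 × 29.0³ × 1.2576)
    = 4.17181e+06 / 245372 = 17 → 17 coils

17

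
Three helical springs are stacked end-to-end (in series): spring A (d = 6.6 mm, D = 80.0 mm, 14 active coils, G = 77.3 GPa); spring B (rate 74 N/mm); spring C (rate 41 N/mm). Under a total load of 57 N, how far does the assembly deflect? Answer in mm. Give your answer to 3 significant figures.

k_A = Gd⁴/(8D³N_a) = (77.3×10³)(6.6⁴)/(8·80.0³·14) = 2.5578 N/mm
Series: 1/k_eq = 1/2.5578 + 1/74 + 1/41 = 0.42886; k_eq = 2.3317 N/mm
δ = F/k_eq = 57/2.3317 = 24.445 mm

24.4 mm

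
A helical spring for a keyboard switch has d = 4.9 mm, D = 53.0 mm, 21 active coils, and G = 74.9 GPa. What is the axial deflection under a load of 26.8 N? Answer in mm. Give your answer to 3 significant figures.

15.5 mm

k = Gd⁴/(8D³N_a) = (74.9×10³)(4.9⁴)/(8·53.0³·21) = 1.7264 N/mm
δ = F/k = 26.8 / 1.7264 = 15.524 mm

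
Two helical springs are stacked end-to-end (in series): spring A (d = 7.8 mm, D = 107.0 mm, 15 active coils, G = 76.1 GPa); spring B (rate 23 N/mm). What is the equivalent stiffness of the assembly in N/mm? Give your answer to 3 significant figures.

1.77 N/mm

k_A = Gd⁴/(8D³N_a) = (76.1×10³)(7.8⁴)/(8·107.0³·15) = 1.9162 N/mm
Series: 1/k_eq = 1/1.9162 + 1/23 = 0.56536; k_eq = 1.7688 N/mm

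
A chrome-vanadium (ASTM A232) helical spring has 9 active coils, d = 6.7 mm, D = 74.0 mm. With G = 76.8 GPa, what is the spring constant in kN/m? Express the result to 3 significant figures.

k = Gd⁴/(8D³N_a) = (76.8×10³ × 6.7⁴) / (8 × 74.0³ × 9)
  = 1.54761e+08 / 2.91761e+07 = 5.3044 N/mm

5.30 kN/m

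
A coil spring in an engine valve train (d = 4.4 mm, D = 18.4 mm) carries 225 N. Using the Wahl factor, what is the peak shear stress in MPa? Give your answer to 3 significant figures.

171 MPa

Spring index C = D/d = 18.4/4.4 = 4.1818
K_W = (4C−1)/(4C−4) + 0.615/C = 15.727/12.727 + 0.1471 = 1.3828
τ₀ = 8FD/(πd³) = 8·225·18.4/(π·4.4³) = 33120/267.61 = 123.76 MPa
τ_max = K·τ₀ = 1.3828 × 123.76 = 171.13 MPa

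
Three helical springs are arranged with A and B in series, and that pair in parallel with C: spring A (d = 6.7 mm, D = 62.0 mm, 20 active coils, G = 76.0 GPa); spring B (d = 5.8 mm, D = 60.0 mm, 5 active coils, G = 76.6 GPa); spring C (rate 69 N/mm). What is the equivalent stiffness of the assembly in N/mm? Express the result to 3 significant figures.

71.9 N/mm

k_A = Gd⁴/(8D³N_a) = (76.0×10³)(6.7⁴)/(8·62.0³·20) = 4.0162 N/mm
k_B = Gd⁴/(8D³N_a) = (76.6×10³)(5.8⁴)/(8·60.0³·5) = 10.033 N/mm
Springs A,B series: k_AB = 1/(1/4.0162+1/10.033) = 2.8681 N/mm; parallel with C: k_eq = 2.8681+69 = 71.868 N/mm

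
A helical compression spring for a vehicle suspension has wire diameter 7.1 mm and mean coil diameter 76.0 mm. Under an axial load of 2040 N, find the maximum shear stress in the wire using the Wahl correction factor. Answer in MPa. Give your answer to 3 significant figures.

1250 MPa

Spring index C = D/d = 76.0/7.1 = 10.7042
K_W = (4C−1)/(4C−4) + 0.615/C = 41.817/38.817 + 0.0575 = 1.1347
τ₀ = 8FD/(πd³) = 8·2040·76.0/(π·7.1³) = 1.24032e+06/1124.4 = 1103.1 MPa
τ_max = K·τ₀ = 1.1347 × 1103.1 = 1251.7 MPa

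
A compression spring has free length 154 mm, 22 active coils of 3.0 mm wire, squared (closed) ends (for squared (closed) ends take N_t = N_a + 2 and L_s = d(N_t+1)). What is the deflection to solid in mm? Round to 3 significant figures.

79.0 mm

N_t = 24; L_s = 3.0·25 = 75 mm
δ_solid = L₀ − L_s = 154 − 75 = 79 mm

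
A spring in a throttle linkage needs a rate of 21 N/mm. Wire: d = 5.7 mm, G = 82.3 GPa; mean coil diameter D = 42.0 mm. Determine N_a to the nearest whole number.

N_a = Gd⁴/(8D³k) = (82.3×10³ × 5.7⁴)/(8 × 42.0³ × 21)
    = 8.68759e+07 / 1.24468e+07 = 6.98 → 7 coils

7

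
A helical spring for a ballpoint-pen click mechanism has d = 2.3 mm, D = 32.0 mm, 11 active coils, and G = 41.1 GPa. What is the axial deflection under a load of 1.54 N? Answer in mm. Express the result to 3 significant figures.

3.86 mm

k = Gd⁴/(8D³N_a) = (41.1×10³)(2.3⁴)/(8·32.0³·11) = 0.39886 N/mm
δ = F/k = 1.54 / 0.39886 = 3.861 mm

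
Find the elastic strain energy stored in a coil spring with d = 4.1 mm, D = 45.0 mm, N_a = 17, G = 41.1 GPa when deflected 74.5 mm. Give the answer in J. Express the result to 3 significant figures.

2.60 J

k = Gd⁴/(8D³N_a) = (41.1×10³)(4.1⁴)/(8·45.0³·17) = 0.93713 N/mm
U = ½kδ² = 0.5 × 0.93713 × 74.5² = 2600.7 N·mm = 2.6007 J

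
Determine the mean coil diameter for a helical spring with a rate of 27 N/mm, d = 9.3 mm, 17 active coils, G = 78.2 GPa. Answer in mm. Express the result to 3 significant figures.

D = (Gd⁴/(8N_a·k))^(1/3) = (78.2×10³·9.3⁴/(8·17·27))^(1/3)
  = (159307)^(1/3) = 54.2099 mm

54.2 mm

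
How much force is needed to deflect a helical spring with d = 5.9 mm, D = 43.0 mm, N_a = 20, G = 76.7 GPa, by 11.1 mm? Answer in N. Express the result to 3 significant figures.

81.1 N

k = Gd⁴/(8D³N_a) = (76.7×10³)(5.9⁴)/(8·43.0³·20) = 7.306 N/mm
F = k·δ = 7.306 × 11.1 = 81.096 N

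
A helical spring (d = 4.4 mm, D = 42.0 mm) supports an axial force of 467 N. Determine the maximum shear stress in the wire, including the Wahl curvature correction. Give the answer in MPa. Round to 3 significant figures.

676 MPa

Spring index C = D/d = 42.0/4.4 = 9.5455
K_W = (4C−1)/(4C−4) + 0.615/C = 37.182/34.182 + 0.0644 = 1.1522
τ₀ = 8FD/(πd³) = 8·467·42.0/(π·4.4³) = 156912/267.61 = 586.34 MPa
τ_max = K·τ₀ = 1.1522 × 586.34 = 675.58 MPa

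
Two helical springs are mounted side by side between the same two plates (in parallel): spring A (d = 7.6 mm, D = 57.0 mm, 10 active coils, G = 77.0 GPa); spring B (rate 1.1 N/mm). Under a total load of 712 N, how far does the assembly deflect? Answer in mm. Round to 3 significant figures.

k_A = Gd⁴/(8D³N_a) = (77.0×10³)(7.6⁴)/(8·57.0³·10) = 17.339 N/mm
Parallel: k_eq = 17.339 + 1.1 = 18.439 N/mm
δ = F/k_eq = 712/18.439 = 38.613 mm

38.6 mm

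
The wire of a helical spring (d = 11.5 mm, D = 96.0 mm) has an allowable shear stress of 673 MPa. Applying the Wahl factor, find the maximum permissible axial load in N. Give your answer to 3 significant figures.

C = D/d = 96.0/11.5 = 8.3478
K_W = (4C−1)/(4C−4) + 0.615/C = 32.391/29.391 + 0.0737 = 1.1757
τ_max = K·8FD/(πd³) → F_max = τ_allow·πd³/(8DK)
F_max = 673·π·11.5³/(8·96.0·1.1757) = 3.2156e+06/902.97 = 3561.1 N

3560 N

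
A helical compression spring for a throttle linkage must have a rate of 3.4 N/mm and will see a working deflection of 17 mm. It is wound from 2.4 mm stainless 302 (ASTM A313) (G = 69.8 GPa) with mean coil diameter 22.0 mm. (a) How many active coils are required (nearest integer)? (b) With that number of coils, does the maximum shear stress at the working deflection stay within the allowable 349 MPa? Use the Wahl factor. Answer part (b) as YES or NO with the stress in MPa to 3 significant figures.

(a) 8 coils; (b) YES, τ_max = 271 MPa

N_a = Gd⁴/(8D³k) = (69.8×10³)(2.4⁴)/(8·22.0³·3.4) = 7.996 → N_a = 8
Actual rate k = Gd⁴/(8D³·8) = 3.3982 N/mm
Working load F = kδ = 3.3982·17 = 57.77 N
C = 22.0/2.4 = 9.1667; K_W = (4C−1)/(4C−4)+0.615/C = 1.1589
τ_max = K_W·8FD/(πd³) = 1.1589·234.12 = 271.32 MPa
τ_max ≤ 349 MPa → acceptable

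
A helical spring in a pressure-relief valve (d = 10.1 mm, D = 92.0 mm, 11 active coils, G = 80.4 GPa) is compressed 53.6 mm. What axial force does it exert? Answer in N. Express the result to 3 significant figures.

654 N

k = Gd⁴/(8D³N_a) = (80.4×10³)(10.1⁴)/(8·92.0³·11) = 12.209 N/mm
F = k·δ = 12.209 × 53.6 = 654.43 N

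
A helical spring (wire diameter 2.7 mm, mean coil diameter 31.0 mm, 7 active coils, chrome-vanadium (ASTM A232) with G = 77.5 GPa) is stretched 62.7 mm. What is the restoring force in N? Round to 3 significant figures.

k = Gd⁴/(8D³N_a) = (77.5×10³)(2.7⁴)/(8·31.0³·7) = 2.4688 N/mm
F = k·δ = 2.4688 × 62.7 = 154.79 N

155 N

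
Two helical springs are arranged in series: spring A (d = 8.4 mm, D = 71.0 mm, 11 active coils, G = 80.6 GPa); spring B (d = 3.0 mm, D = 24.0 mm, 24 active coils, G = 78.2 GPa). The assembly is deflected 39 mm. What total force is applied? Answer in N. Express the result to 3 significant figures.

k_A = Gd⁴/(8D³N_a) = (80.6×10³)(8.4⁴)/(8·71.0³·11) = 12.741 N/mm
k_B = Gd⁴/(8D³N_a) = (78.2×10³)(3.0⁴)/(8·24.0³·24) = 2.3865 N/mm
Series: 1/k_eq = 1/12.741 + 1/2.3865 = 0.49752; k_eq = 2.01 N/mm
F = k_eq·δ = 2.01·39 = 78.389 N

78.4 N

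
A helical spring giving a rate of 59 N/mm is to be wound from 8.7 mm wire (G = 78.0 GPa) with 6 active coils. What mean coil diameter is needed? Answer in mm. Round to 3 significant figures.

54.0 mm

D = (Gd⁴/(8N_a·k))^(1/3) = (78.0×10³·8.7⁴/(8·6·59))^(1/3)
  = (157790)^(1/3) = 54.0372 mm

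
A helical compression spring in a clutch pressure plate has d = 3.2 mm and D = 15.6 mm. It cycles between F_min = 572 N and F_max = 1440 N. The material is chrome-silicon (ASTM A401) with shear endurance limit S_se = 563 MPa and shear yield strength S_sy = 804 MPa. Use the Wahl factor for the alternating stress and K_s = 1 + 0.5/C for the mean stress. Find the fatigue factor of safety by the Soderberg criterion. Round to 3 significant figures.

C = D/d = 15.6/3.2 = 4.8750; K_W = (4C−1)/(4C−4)+0.615/C = 1.3197; K_s = 1+0.5/C = 1.1026
F_a = (F_max−F_min)/2 = 434 N; F_m = (F_max+F_min)/2 = 1006 N
τ_a = K_W·8F_aD/(πd³) = 1.3197 × 526.14 = 694.35 MPa
τ_m = K_s·8F_mD/(πd³) = 1.1026 × 1219.6 = 1344.7 MPa
Soderberg: 1/n_f = τ_a/S_se + τ_m/S_sy = 694.35/563 + 1344.7/804 = 1.23331 + 1.67248 = 2.9058
n_f = 1/2.9058 = 0.3441

0.344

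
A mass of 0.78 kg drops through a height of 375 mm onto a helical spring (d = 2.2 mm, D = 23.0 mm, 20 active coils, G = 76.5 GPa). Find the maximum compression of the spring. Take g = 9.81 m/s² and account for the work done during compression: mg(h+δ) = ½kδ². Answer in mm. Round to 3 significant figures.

k = Gd⁴/(8D³N_a) = (76.5×10³)(2.2⁴)/(8·23.0³·20) = 0.92055 N/mm
W = mg = 0.78 × 9.81 = 7.6518 N
½kδ² − Wδ − Wh = 0 → δ = (W + √(W² + 2kWh))/k
δ = (7.6518 + √(58.55 + 5282.91))/0.92055 = (7.6518 + 73.085)/0.92055 = 87.705 mm

87.7 mm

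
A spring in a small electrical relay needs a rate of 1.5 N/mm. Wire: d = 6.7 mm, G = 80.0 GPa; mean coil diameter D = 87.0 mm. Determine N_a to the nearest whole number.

N_a = Gd⁴/(8D³k) = (80.0×10³ × 6.7⁴)/(8 × 87.0³ × 1.5)
    = 1.61209e+08 / 7.90204e+06 = 20.4 → 20 coils

20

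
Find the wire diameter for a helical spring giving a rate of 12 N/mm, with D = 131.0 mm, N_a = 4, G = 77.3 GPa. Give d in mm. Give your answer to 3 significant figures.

d = (8D³N_a·k / G)^(1/4) = (8·131.0³·4·12 / (77.3×10³))^0.25
  = (11168)^0.25 = 10.2800 mm

10.3 mm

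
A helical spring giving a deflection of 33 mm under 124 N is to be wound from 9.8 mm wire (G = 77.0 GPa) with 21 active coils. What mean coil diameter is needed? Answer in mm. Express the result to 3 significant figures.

Required rate k = F/δ = 124/33 = 3.7576 N/mm
D = (Gd⁴/(8N_a·k))^(1/3) = (77.0×10³·9.8⁴/(8·21·3.7576))^(1/3)
  = (1.12507e+06)^(1/3) = 104.0062 mm

104 mm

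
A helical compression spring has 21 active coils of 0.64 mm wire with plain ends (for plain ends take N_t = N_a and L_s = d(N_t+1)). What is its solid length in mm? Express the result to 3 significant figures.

plain ends: N_t = N_a = 21
L_s = d·(N_t+1) = 0.64 × 22 = 14.08 mm

14.1 mm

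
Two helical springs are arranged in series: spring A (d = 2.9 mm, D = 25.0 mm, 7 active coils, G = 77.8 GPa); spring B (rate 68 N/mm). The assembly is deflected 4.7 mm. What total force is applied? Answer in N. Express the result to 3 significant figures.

27.1 N

k_A = Gd⁴/(8D³N_a) = (77.8×10³)(2.9⁴)/(8·25.0³·7) = 6.2887 N/mm
Series: 1/k_eq = 1/6.2887 + 1/68 = 0.17372; k_eq = 5.7564 N/mm
F = k_eq·δ = 5.7564·4.7 = 27.055 N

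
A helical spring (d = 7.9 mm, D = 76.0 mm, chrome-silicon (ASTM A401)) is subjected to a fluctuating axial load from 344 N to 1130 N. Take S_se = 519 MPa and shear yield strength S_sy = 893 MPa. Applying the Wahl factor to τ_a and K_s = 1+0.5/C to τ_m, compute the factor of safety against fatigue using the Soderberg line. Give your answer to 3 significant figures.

C = D/d = 76.0/7.9 = 9.6203; K_W = (4C−1)/(4C−4)+0.615/C = 1.1509; K_s = 1+0.5/C = 1.0520
F_a = (F_max−F_min)/2 = 393 N; F_m = (F_max+F_min)/2 = 737 N
τ_a = K_W·8F_aD/(πd³) = 1.1509 × 154.26 = 177.55 MPa
τ_m = K_s·8F_mD/(πd³) = 1.0520 × 289.29 = 304.33 MPa
Soderberg: 1/n_f = τ_a/S_se + τ_m/S_sy = 177.55/519 + 304.33/893 = 0.34210 + 0.34080 = 0.68289
n_f = 1/0.68289 = 1.464

1.46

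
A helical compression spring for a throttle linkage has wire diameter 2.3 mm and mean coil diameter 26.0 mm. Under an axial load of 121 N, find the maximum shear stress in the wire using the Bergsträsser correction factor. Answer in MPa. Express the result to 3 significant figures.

Spring index C = D/d = 26.0/2.3 = 11.3043
K_B = (4C+2)/(4C−3) = 47.217/42.217 = 1.1184
τ₀ = 8FD/(πd³) = 8·121·26.0/(π·2.3³) = 25168/38.224 = 658.44 MPa
τ_max = K·τ₀ = 1.1184 × 658.44 = 736.42 MPa

736 MPa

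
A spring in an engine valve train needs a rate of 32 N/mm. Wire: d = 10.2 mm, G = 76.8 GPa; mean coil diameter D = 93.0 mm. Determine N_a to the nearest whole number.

N_a = Gd⁴/(8D³k) = (76.8×10³ × 10.2⁴)/(8 × 93.0³ × 32)
    = 8.31308e+08 / 2.05915e+08 = 4.037 → 4 coils

4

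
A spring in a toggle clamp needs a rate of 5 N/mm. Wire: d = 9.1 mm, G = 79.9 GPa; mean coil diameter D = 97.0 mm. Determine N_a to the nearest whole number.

15

N_a = Gd⁴/(8D³k) = (79.9×10³ × 9.1⁴)/(8 × 97.0³ × 5)
    = 5.47914e+08 / 3.65069e+07 = 15.01 → 15 coils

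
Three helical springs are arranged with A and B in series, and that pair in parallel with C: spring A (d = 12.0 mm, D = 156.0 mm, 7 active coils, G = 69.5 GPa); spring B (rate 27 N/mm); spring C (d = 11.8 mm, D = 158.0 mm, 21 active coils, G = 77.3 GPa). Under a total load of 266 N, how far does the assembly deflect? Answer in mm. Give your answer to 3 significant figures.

k_A = Gd⁴/(8D³N_a) = (69.5×10³)(12.0⁴)/(8·156.0³·7) = 6.7787 N/mm
k_C = Gd⁴/(8D³N_a) = (77.3×10³)(11.8⁴)/(8·158.0³·21) = 2.2617 N/mm
Springs A,B series: k_AB = 1/(1/6.7787+1/27) = 5.4184 N/mm; parallel with C: k_eq = 5.4184+2.2617 = 7.68 N/mm
δ = F/k_eq = 266/7.68 = 34.635 mm

34.6 mm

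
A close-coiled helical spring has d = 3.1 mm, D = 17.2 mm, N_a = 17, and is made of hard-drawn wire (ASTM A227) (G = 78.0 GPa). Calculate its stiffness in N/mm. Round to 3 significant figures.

10.4 N/mm

k = Gd⁴/(8D³N_a) = (78.0×10³ × 3.1⁴) / (8 × 17.2³ × 17)
  = 7.20346e+06 / 692029 = 10.409 N/mm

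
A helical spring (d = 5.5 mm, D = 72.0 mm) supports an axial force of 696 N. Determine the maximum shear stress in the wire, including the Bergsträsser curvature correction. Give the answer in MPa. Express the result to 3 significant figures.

Spring index C = D/d = 72.0/5.5 = 13.0909
K_B = (4C+2)/(4C−3) = 54.364/49.364 = 1.1013
τ₀ = 8FD/(πd³) = 8·696·72.0/(π·5.5³) = 400896/522.68 = 767 MPa
τ_max = K·τ₀ = 1.1013 × 767 = 844.69 MPa

845 MPa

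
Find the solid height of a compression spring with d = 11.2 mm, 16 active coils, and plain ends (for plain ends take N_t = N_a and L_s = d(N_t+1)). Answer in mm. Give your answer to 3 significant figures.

plain ends: N_t = N_a = 16
L_s = d·(N_t+1) = 11.2 × 17 = 190.4 mm

190 mm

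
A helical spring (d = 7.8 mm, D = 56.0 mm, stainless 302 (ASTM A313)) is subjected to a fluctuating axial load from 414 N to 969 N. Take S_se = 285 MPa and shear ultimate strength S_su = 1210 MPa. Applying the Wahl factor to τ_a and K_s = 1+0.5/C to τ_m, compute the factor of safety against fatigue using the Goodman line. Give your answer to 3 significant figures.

1.86

C = D/d = 56.0/7.8 = 7.1795; K_W = (4C−1)/(4C−4)+0.615/C = 1.2070; K_s = 1+0.5/C = 1.0696
F_a = (F_max−F_min)/2 = 277.5 N; F_m = (F_max+F_min)/2 = 691.5 N
τ_a = K_W·8F_aD/(πd³) = 1.2070 × 83.389 = 100.65 MPa
τ_m = K_s·8F_mD/(πd³) = 1.0696 × 207.8 = 222.27 MPa
Goodman: 1/n_f = τ_a/S_se + τ_m/S_su = 100.65/285 + 222.27/1210 = 0.35317 + 0.18369 = 0.53686
n_f = 1/0.53686 = 1.863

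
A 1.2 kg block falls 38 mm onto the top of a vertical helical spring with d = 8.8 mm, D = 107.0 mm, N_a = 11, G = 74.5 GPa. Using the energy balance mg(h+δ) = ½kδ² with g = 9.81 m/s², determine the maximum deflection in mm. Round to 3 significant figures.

k = Gd⁴/(8D³N_a) = (74.5×10³)(8.8⁴)/(8·107.0³·11) = 4.1443 N/mm
W = mg = 1.2 × 9.81 = 11.772 N
½kδ² − Wδ − Wh = 0 → δ = (W + √(W² + 2kWh))/k
δ = (11.772 + √(138.58 + 3707.8))/4.1443 = (11.772 + 62.019)/4.1443 = 17.805 mm

17.8 mm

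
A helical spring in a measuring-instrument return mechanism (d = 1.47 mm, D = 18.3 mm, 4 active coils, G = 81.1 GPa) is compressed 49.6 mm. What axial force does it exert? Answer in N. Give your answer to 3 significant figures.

95.8 N

k = Gd⁴/(8D³N_a) = (81.1×10³)(1.47⁴)/(8·18.3³·4) = 1.931 N/mm
F = k·δ = 1.931 × 49.6 = 95.779 N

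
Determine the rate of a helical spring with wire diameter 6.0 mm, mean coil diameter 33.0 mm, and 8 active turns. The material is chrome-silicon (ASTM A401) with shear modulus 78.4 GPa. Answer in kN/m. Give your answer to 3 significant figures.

k = Gd⁴/(8D³N_a) = (78.4×10³ × 6.0⁴) / (8 × 33.0³ × 8)
  = 1.01606e+08 / 2.29997e+06 = 44.177 N/mm

44.2 kN/m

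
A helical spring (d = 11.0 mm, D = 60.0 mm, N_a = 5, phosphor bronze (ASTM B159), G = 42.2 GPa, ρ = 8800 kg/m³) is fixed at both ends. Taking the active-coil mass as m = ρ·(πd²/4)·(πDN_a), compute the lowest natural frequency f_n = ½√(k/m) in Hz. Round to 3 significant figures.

151 Hz

k = Gd⁴/(8D³N_a) = (42.2×10³)(11.0⁴)/(8·60.0³·5) = 71.51 N/mm = 71510 N/m
Wire length L = πDN_a = π·60.0·5 = 942.48 mm
m = ρ·(πd²/4)·L = 8800 × 95.033×10⁻⁶ m² × 0.94248 m = 0.78819 kg
f_n = ½√(k/m) = 0.5·√(71510/0.78819) = 0.5·√(90728) = 150.61 Hz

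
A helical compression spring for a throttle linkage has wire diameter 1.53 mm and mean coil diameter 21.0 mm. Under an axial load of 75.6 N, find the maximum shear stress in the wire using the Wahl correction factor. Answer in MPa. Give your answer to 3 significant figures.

Spring index C = D/d = 21.0/1.53 = 13.7255
K_W = (4C−1)/(4C−4) + 0.615/C = 53.902/50.902 + 0.0448 = 1.1037
τ₀ = 8FD/(πd³) = 8·75.6·21.0/(π·1.53³) = 12700.8/11.252 = 1128.8 MPa
τ_max = K·τ₀ = 1.1037 × 1128.8 = 1245.9 MPa

1250 MPa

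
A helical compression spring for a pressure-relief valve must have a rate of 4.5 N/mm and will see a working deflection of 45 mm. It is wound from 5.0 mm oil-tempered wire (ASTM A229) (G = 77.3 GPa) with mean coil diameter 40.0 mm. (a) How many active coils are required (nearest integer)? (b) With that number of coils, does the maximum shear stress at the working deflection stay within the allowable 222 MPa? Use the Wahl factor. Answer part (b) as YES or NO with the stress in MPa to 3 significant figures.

(a) 21 coils; (b) YES, τ_max = 195 MPa

N_a = Gd⁴/(8D³k) = (77.3×10³)(5.0⁴)/(8·40.0³·4.5) = 20.97 → N_a = 21
Actual rate k = Gd⁴/(8D³·21) = 4.4934 N/mm
Working load F = kδ = 4.4934·45 = 202.2 N
C = 40.0/5.0 = 8.0000; K_W = (4C−1)/(4C−4)+0.615/C = 1.1840
τ_max = K_W·8FD/(πd³) = 1.1840·164.77 = 195.09 MPa
τ_max ≤ 222 MPa → acceptable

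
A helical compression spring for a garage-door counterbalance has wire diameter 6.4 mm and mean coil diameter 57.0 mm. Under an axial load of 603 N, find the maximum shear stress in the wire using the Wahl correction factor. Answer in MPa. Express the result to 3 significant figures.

389 MPa

Spring index C = D/d = 57.0/6.4 = 8.9062
K_W = (4C−1)/(4C−4) + 0.615/C = 34.625/31.625 + 0.0691 = 1.1639
τ₀ = 8FD/(πd³) = 8·603·57.0/(π·6.4³) = 274968/823.55 = 333.88 MPa
τ_max = K·τ₀ = 1.1639 × 333.88 = 388.61 MPa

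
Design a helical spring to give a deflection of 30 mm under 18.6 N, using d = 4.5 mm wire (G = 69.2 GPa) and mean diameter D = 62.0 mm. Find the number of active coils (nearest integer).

Required rate k = F/δ = 18.6/30 = 0.62 N/mm
N_a = Gd⁴/(8D³k) = (69.2×10³ × 4.5⁴)/(8 × 62.0³ × 0.62)
    = 2.83763e+07 / 1.18211e+06 = 24 → 24 coils

24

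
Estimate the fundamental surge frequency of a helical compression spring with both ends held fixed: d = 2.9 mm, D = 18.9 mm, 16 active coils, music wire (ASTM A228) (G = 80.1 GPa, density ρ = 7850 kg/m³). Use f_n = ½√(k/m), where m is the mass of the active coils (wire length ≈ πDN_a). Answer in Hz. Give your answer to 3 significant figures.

182 Hz

k = Gd⁴/(8D³N_a) = (80.1×10³)(2.9⁴)/(8·18.9³·16) = 6.5559 N/mm = 6555.9 N/m
Wire length L = πDN_a = π·18.9·16 = 950.02 mm
m = ρ·(πd²/4)·L = 7850 × 6.6052×10⁻⁶ m² × 0.95002 m = 0.049259 kg
f_n = ½√(k/m) = 0.5·√(6555.9/0.049259) = 0.5·√(1.3309e+05) = 182.41 Hz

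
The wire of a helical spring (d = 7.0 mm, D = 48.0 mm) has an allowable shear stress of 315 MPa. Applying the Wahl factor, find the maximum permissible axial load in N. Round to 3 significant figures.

C = D/d = 48.0/7.0 = 6.8571
K_W = (4C−1)/(4C−4) + 0.615/C = 26.429/23.429 + 0.0897 = 1.2177
τ_max = K·8FD/(πd³) → F_max = τ_allow·πd³/(8DK)
F_max = 315·π·7.0³/(8·48.0·1.2177) = 3.3943e+05/467.61 = 725.89 N

726 N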